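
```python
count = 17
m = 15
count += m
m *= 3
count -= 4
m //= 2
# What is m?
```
Trace:
  count=17
  count=17, m=15
  count=32, m=15
  count=32, m=45
  count=28, m=45
  count=28, m=22

Final answer: 22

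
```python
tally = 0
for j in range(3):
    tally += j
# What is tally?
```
Trace:
  tally=0
  tally=0, j=0
  tally=1, j=1
  tally=3, j=2

Final answer: 3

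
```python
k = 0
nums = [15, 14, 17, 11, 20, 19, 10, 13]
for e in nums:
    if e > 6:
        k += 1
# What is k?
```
Trace:
  k=0
  k=1, e=15
  k=2, e=14
  k=3, e=17
  k=4, e=11
  k=5, e=20
  k=6, e=19
  k=7, e=10
  k=8, e=13

Final answer: 8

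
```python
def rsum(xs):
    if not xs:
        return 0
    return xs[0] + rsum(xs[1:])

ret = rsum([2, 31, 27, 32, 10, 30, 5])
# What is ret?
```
Call trace:
rsum(xs=[2, 31, 27, 32, 10, 30, 5])
  rsum(xs=[31, 27, 32, 10, 30, 5])
    rsum(xs=[27, 32, 10, 30, 5])
      rsum(xs=[32, 10, 30, 5])
        rsum(xs=[10, 30, 5])
          rsum(xs=[30, 5])
            rsum(xs=[5])
              rsum(xs=[])
              -> return 0
            -> return 5
          -> return 35
        -> return 45
      -> return 77
    -> return 104
  -> return 135
-> return 137

Final answer: 137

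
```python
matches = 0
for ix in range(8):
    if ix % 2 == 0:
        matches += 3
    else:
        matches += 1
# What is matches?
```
Trace:
  matches=0
  matches=3, ix=0
  matches=4, ix=1
  matches=7, ix=2
  matches=8, ix=3
  matches=11, ix=4
  matches=12, ix=5
  matches=15, ix=6
  matches=16, ix=7

Final answer: 16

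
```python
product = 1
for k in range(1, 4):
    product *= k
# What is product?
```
Trace:
  product=1
  product=1, k=1
  product=2, k=2
  product=6, k=3

Final answer: 6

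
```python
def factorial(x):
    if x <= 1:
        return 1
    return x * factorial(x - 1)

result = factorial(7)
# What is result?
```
Call trace:
factorial(x=7)
  factorial(x=6)
    factorial(x=5)
      factorial(x=4)
        factorial(x=3)
          factorial(x=2)
            factorial(x=1)
            -> return 1
          -> return 2
        -> return 6
      -> return 24
    -> return 120
  -> return 720
-> return 5040

Final answer: 5040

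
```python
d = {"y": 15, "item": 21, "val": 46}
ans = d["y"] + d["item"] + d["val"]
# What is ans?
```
Trace:
  d={'y': 15, 'item': 21, 'val': 46}
  d={'y': 15, 'item': 21, 'val': 46}, ans=82

Final answer: 82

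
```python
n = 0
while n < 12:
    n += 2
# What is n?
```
Trace:
  n=0
  n=2
  n=4
  n=6
  n=8
  n=10
  n=12

Final answer: 12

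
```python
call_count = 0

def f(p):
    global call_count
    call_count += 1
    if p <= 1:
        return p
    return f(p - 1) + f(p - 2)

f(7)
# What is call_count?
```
Call trace (a repeated sub-call is expanded the first time; later identical calls just restate its return value):
f(p=7)
  f(p=6)
    f(p=5)
      f(p=4)
        f(p=3)
          f(p=2)
            f(p=1)
            -> return 1
            f(p=0)
            -> return 0
          -> return 1
          f(p=1)
          -> return 1
        -> return 2
        f(p=2) -> return 1  (same call as traced above)
      -> return 3
      f(p=3) -> return 2  (same call as traced above)
    -> return 5
    f(p=4) -> return 3  (same call as traced above)
  -> return 8
  f(p=5) -> return 5  (same call as traced above)
-> return 13

call_count is incremented once per call, so count the calls in each subtree. Let C(p) = number of calls made by f(p).
C(0) = C(1) = 1 (base case, no recursion); C(p) = 1 + C(p - 1) + C(p - 2) otherwise.
C(2) = 1 + C(1) + C(0) = 1 + 1 + 1 = 3
C(3) = 1 + C(2) + C(1) = 1 + 3 + 1 = 5
C(4) = 1 + C(3) + C(2) = 1 + 5 + 3 = 9
C(5) = 1 + C(4) + C(3) = 1 + 9 + 5 = 15
C(6) = 1 + C(5) + C(4) = 1 + 15 + 9 = 25
C(7) = 1 + C(6) + C(5) = 1 + 25 + 15 = 41
call_count = C(7) = 41

Final answer: 41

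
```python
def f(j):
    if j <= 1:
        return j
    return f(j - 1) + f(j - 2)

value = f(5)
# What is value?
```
Call trace (a repeated sub-call is expanded the first time; later identical calls just restate its return value):
f(j=5)
  f(j=4)
    f(j=3)
      f(j=2)
        f(j=1)
        -> return 1
        f(j=0)
        -> return 0
      -> return 1
      f(j=1)
      -> return 1
    -> return 2
    f(j=2) -> return 1  (same call as traced above)
  -> return 3
  f(j=3) -> return 2  (same call as traced above)
-> return 5

Final answer: 5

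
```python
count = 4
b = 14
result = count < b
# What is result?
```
Trace:
  count=4
  count=4, b=14
  count=4, b=14, result=True

Final answer: True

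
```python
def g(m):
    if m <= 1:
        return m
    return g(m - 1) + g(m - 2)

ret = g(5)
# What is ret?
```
Call trace (a repeated sub-call is expanded the first time; later identical calls just restate its return value):
g(m=5)
  g(m=4)
    g(m=3)
      g(m=2)
        g(m=1)
        -> return 1
        g(m=0)
        -> return 0
      -> return 1
      g(m=1)
      -> return 1
    -> return 2
    g(m=2) -> return 1  (same call as traced above)
  -> return 3
  g(m=3) -> return 2  (same call as traced above)
-> return 5

Final answer: 5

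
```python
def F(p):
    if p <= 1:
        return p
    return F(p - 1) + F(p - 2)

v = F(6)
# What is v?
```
Call trace (a repeated sub-call is expanded the first time; later identical calls just restate its return value):
F(p=6)
  F(p=5)
    F(p=4)
      F(p=3)
        F(p=2)
          F(p=1)
          -> return 1
          F(p=0)
          -> return 0
        -> return 1
        F(p=1)
        -> return 1
      -> return 2
      F(p=2) -> return 1  (same call as traced above)
    -> return 3
    F(p=3) -> return 2  (same call as traced above)
  -> return 5
  F(p=4) -> return 3  (same call as traced above)
-> return 8

Final answer: 8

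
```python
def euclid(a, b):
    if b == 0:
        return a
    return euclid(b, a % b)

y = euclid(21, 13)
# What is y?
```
Call trace:
euclid(a=21, b=13)
  euclid(a=13, b=8)
    euclid(a=8, b=5)
      euclid(a=5, b=3)
        euclid(a=3, b=2)
          euclid(a=2, b=1)
            euclid(a=1, b=0)
            -> return 1
          -> return 1
        -> return 1
      -> return 1
    -> return 1
  -> return 1
-> return 1

Final answer: 1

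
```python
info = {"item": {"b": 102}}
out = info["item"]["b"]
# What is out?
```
Trace:
  info={'item': {'b': 102}}
  info={'item': {'b': 102}}, out=102

Final answer: 102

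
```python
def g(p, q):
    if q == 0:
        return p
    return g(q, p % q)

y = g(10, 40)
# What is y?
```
Call trace:
g(p=10, q=40)
  g(p=40, q=10)
    g(p=10, q=0)
    -> return 10
  -> return 10
-> return 10

Final answer: 10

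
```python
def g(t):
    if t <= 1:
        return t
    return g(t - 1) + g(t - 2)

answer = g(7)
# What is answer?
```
Call trace (a repeated sub-call is expanded the first time; later identical calls just restate its return value):
g(t=7)
  g(t=6)
    g(t=5)
      g(t=4)
        g(t=3)
          g(t=2)
            g(t=1)
            -> return 1
            g(t=0)
            -> return 0
          -> return 1
          g(t=1)
          -> return 1
        -> return 2
        g(t=2) -> return 1  (same call as traced above)
      -> return 3
      g(t=3) -> return 2  (same call as traced above)
    -> return 5
    g(t=4) -> return 3  (same call as traced above)
  -> return 8
  g(t=5) -> return 5  (same call as traced above)
-> return 13

Final answer: 13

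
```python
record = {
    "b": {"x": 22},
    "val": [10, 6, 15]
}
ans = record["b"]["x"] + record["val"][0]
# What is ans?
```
Trace:
  record={'b': {'x': 22}, 'val': [10, 6, 15]}
  record={'b': {'x': 22}, 'val': [10, 6, 15]}, ans=32

Final answer: 32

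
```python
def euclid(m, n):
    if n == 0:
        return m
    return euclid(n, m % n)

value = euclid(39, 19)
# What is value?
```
Call trace:
euclid(m=39, n=19)
  euclid(m=19, n=1)
    euclid(m=1, n=0)
    -> return 1
  -> return 1
-> return 1

Final answer: 1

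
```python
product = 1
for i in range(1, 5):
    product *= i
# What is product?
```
Trace:
  product=1
  product=1, i=1
  product=2, i=2
  product=6, i=3
  product=24, i=4

Final answer: 24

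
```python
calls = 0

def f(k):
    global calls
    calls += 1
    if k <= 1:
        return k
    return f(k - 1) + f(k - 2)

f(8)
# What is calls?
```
Call trace (a repeated sub-call is expanded the first time; later identical calls just restate its return value):
f(k=8)
  f(k=7)
    f(k=6)
      f(k=5)
        f(k=4)
          f(k=3)
            f(k=2)
              f(k=1)
              -> return 1
              f(k=0)
              -> return 0
            -> return 1
            f(k=1)
            -> return 1
          -> return 2
          f(k=2) -> return 1  (same call as traced above)
        -> return 3
        f(k=3) -> return 2  (same call as traced above)
      -> return 5
      f(k=4) -> return 3  (same call as traced above)
    -> return 8
    f(k=5) -> return 5  (same call as traced above)
  -> return 13
  f(k=6) -> return 8  (same call as traced above)
-> return 21

calls is incremented once per call, so count the calls in each subtree. Let C(k) = number of calls made by f(k).
C(0) = C(1) = 1 (base case, no recursion); C(k) = 1 + C(k - 1) + C(k - 2) otherwise.
C(2) = 1 + C(1) + C(0) = 1 + 1 + 1 = 3
C(3) = 1 + C(2) + C(1) = 1 + 3 + 1 = 5
C(4) = 1 + C(3) + C(2) = 1 + 5 + 3 = 9
C(5) = 1 + C(4) + C(3) = 1 + 9 + 5 = 15
C(6) = 1 + C(5) + C(4) = 1 + 15 + 9 = 25
C(7) = 1 + C(6) + C(5) = 1 + 25 + 15 = 41
C(8) = 1 + C(7) + C(6) = 1 + 41 + 25 = 67
calls = C(8) = 67

Final answer: 67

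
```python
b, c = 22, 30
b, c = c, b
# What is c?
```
Trace:
  b=22, c=30
  b=30, c=22

Final answer: 22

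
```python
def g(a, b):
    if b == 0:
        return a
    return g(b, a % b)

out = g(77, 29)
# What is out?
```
Call trace:
g(a=77, b=29)
  g(a=29, b=19)
    g(a=19, b=10)
      g(a=10, b=9)
        g(a=9, b=1)
          g(a=1, b=0)
          -> return 1
        -> return 1
      -> return 1
    -> return 1
  -> return 1
-> return 1

Final answer: 1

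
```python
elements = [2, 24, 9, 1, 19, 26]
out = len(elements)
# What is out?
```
Trace:
  elements=[2, 24, 9, 1, 19, 26]
  elements=[2, 24, 9, 1, 19, 26], out=6

Final answer: 6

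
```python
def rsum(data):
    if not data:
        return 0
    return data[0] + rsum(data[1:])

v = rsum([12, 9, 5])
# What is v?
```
Call trace:
rsum(data=[12, 9, 5])
  rsum(data=[9, 5])
    rsum(data=[5])
      rsum(data=[])
      -> return 0
    -> return 5
  -> return 14
-> return 26

Final answer: 26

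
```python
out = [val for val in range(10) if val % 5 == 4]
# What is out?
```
Trace:
  val=0
  val=1
  val=2
  val=3
  val=4
  val=5
  val=6
  val=7
  val=8
  val=9
  out=[4, 9]

Final answer: [4, 9]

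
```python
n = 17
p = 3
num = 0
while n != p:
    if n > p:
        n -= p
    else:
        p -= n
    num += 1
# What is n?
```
Trace:
  n=17
  n=17, p=3
  n=17, p=3, num=0
  n=14, p=3, num=1
  n=11, p=3, num=2
  n=8, p=3, num=3
  n=5, p=3, num=4
  n=2, p=3, num=5
  n=2, p=1, num=6
  n=1, p=1, num=7

Final answer: 1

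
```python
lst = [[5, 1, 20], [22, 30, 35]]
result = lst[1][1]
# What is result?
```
Trace:
  lst=[[5, 1, 20], [22, 30, 35]]
  lst=[[5, 1, 20], [22, 30, 35]], result=30

Final answer: 30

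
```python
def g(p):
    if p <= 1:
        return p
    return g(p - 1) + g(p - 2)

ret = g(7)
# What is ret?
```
Call trace (a repeated sub-call is expanded the first time; later identical calls just restate its return value):
g(p=7)
  g(p=6)
    g(p=5)
      g(p=4)
        g(p=3)
          g(p=2)
            g(p=1)
            -> return 1
            g(p=0)
            -> return 0
          -> return 1
          g(p=1)
          -> return 1
        -> return 2
        g(p=2) -> return 1  (same call as traced above)
      -> return 3
      g(p=3) -> return 2  (same call as traced above)
    -> return 5
    g(p=4) -> return 3  (same call as traced above)
  -> return 8
  g(p=5) -> return 5  (same call as traced above)
-> return 13

Final answer: 13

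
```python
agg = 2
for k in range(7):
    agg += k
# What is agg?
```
Trace:
  agg=2
  agg=2, k=0
  agg=3, k=1
  agg=5, k=2
  agg=8, k=3
  agg=12, k=4
  agg=17, k=5
  agg=23, k=6

Final answer: 23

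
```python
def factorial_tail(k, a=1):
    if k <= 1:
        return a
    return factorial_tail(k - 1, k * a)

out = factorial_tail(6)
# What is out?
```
Call trace:
factorial_tail(k=6, a=1)
  factorial_tail(k=5, a=6)
    factorial_tail(k=4, a=30)
      factorial_tail(k=3, a=120)
        factorial_tail(k=2, a=360)
          factorial_tail(k=1, a=720)
          -> return 720
        -> return 720
      -> return 720
    -> return 720
  -> return 720
-> return 720

Final answer: 720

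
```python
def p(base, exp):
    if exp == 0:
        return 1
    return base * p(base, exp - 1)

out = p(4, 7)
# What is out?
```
Call trace:
p(base=4, exp=7)
  p(base=4, exp=6)
    p(base=4, exp=5)
      p(base=4, exp=4)
        p(base=4, exp=3)
          p(base=4, exp=2)
            p(base=4, exp=1)
              p(base=4, exp=0)
              -> return 1
            -> return 4
          -> return 16
        -> return 64
      -> return 256
    -> return 1024
  -> return 4096
-> return 16384

Final answer: 16384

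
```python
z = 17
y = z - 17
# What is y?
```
Trace:
  z=17
  z=17, y=0

Final answer: 0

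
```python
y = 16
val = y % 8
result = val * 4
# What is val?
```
Trace:
  y=16
  y=16, val=0
  y=16, val=0, result=0

Final answer: 0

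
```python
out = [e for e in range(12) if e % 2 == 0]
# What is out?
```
Trace:
  e=0
  e=1
  e=2
  e=3
  e=4
  e=5
  e=6
  e=7
  e=8
  e=9
  e=10
  e=11
  out=[0, 2, 4, 6, 8, 10]

Final answer: [0, 2, 4, 6, 8, 10]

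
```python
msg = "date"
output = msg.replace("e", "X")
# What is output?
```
Trace:
  msg='date'
  msg='date', output='datX'

Final answer: 'datX'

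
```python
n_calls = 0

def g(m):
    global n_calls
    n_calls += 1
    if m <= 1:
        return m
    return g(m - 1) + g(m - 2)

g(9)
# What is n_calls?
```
Call trace (a repeated sub-call is expanded the first time; later identical calls just restate its return value):
g(m=9)
  g(m=8)
    g(m=7)
      g(m=6)
        g(m=5)
          g(m=4)
            g(m=3)
              g(m=2)
                g(m=1)
                -> return 1
                g(m=0)
                -> return 0
              -> return 1
              g(m=1)
              -> return 1
            -> return 2
            g(m=2) -> return 1  (same call as traced above)
          -> return 3
          g(m=3) -> return 2  (same call as traced above)
        -> return 5
        g(m=4) -> return 3  (same call as traced above)
      -> return 8
      g(m=5) -> return 5  (same call as traced above)
    -> return 13
    g(m=6) -> return 8  (same call as traced above)
  -> return 21
  g(m=7) -> return 13  (same call as traced above)
-> return 34

n_calls is incremented once per call, so count the calls in each subtree. Let C(m) = number of calls made by g(m).
C(0) = C(1) = 1 (base case, no recursion); C(m) = 1 + C(m - 1) + C(m - 2) otherwise.
C(2) = 1 + C(1) + C(0) = 1 + 1 + 1 = 3
C(3) = 1 + C(2) + C(1) = 1 + 3 + 1 = 5
C(4) = 1 + C(3) + C(2) = 1 + 5 + 3 = 9
C(5) = 1 + C(4) + C(3) = 1 + 9 + 5 = 15
C(6) = 1 + C(5) + C(4) = 1 + 15 + 9 = 25
C(7) = 1 + C(6) + C(5) = 1 + 25 + 15 = 41
C(8) = 1 + C(7) + C(6) = 1 + 41 + 25 = 67
C(9) = 1 + C(8) + C(7) = 1 + 67 + 41 = 109
n_calls = C(9) = 109

Final answer: 109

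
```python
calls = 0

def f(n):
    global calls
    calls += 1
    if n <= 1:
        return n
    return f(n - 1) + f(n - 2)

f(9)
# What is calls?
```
Call trace (a repeated sub-call is expanded the first time; later identical calls just restate its return value):
f(n=9)
  f(n=8)
    f(n=7)
      f(n=6)
        f(n=5)
          f(n=4)
            f(n=3)
              f(n=2)
                f(n=1)
                -> return 1
                f(n=0)
                -> return 0
              -> return 1
              f(n=1)
              -> return 1
            -> return 2
            f(n=2) -> return 1  (same call as traced above)
          -> return 3
          f(n=3) -> return 2  (same call as traced above)
        -> return 5
        f(n=4) -> return 3  (same call as traced above)
      -> return 8
      f(n=5) -> return 5  (same call as traced above)
    -> return 13
    f(n=6) -> return 8  (same call as traced above)
  -> return 21
  f(n=7) -> return 13  (same call as traced above)
-> return 34

calls is incremented once per call, so count the calls in each subtree. Let C(n) = number of calls made by f(n).
C(0) = C(1) = 1 (base case, no recursion); C(n) = 1 + C(n - 1) + C(n - 2) otherwise.
C(2) = 1 + C(1) + C(0) = 1 + 1 + 1 = 3
C(3) = 1 + C(2) + C(1) = 1 + 3 + 1 = 5
C(4) = 1 + C(3) + C(2) = 1 + 5 + 3 = 9
C(5) = 1 + C(4) + C(3) = 1 + 9 + 5 = 15
C(6) = 1 + C(5) + C(4) = 1 + 15 + 9 = 25
C(7) = 1 + C(6) + C(5) = 1 + 25 + 15 = 41
C(8) = 1 + C(7) + C(6) = 1 + 41 + 25 = 67
C(9) = 1 + C(8) + C(7) = 1 + 67 + 41 = 109
calls = C(9) = 109

Final answer: 109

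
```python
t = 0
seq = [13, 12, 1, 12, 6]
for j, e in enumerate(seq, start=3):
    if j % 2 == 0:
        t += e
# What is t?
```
Trace:
  t=0
  t=0, j=3, e=13
  t=12, j=4, e=12
  t=12, j=5, e=1
  t=24, j=6, e=12
  t=24, j=7, e=6

Final answer: 24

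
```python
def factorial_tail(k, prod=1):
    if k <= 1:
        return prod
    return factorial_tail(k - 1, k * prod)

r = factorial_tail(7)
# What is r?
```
Call trace:
factorial_tail(k=7, prod=1)
  factorial_tail(k=6, prod=7)
    factorial_tail(k=5, prod=42)
      factorial_tail(k=4, prod=210)
        factorial_tail(k=3, prod=840)
          factorial_tail(k=2, prod=2520)
            factorial_tail(k=1, prod=5040)
            -> return 5040
          -> return 5040
        -> return 5040
      -> return 5040
    -> return 5040
  -> return 5040
-> return 5040

Final answer: 5040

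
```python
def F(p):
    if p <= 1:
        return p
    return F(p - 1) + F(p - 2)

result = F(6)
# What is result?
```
Call trace (a repeated sub-call is expanded the first time; later identical calls just restate its return value):
F(p=6)
  F(p=5)
    F(p=4)
      F(p=3)
        F(p=2)
          F(p=1)
          -> return 1
          F(p=0)
          -> return 0
        -> return 1
        F(p=1)
        -> return 1
      -> return 2
      F(p=2) -> return 1  (same call as traced above)
    -> return 3
    F(p=3) -> return 2  (same call as traced above)
  -> return 5
  F(p=4) -> return 3  (same call as traced above)
-> return 8

Final answer: 8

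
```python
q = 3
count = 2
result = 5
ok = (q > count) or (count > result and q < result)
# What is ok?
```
Trace:
  q=3
  q=3, count=2
  q=3, count=2, result=5
  q=3, count=2, result=5, ok=True

Final answer: True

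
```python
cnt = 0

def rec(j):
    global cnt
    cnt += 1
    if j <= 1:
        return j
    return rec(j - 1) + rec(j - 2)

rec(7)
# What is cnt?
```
Call trace (a repeated sub-call is expanded the first time; later identical calls just restate its return value):
rec(j=7)
  rec(j=6)
    rec(j=5)
      rec(j=4)
        rec(j=3)
          rec(j=2)
            rec(j=1)
            -> return 1
            rec(j=0)
            -> return 0
          -> return 1
          rec(j=1)
          -> return 1
        -> return 2
        rec(j=2) -> return 1  (same call as traced above)
      -> return 3
      rec(j=3) -> return 2  (same call as traced above)
    -> return 5
    rec(j=4) -> return 3  (same call as traced above)
  -> return 8
  rec(j=5) -> return 5  (same call as traced above)
-> return 13

cnt is incremented once per call, so count the calls in each subtree. Let C(j) = number of calls made by rec(j).
C(0) = C(1) = 1 (base case, no recursion); C(j) = 1 + C(j - 1) + C(j - 2) otherwise.
C(2) = 1 + C(1) + C(0) = 1 + 1 + 1 = 3
C(3) = 1 + C(2) + C(1) = 1 + 3 + 1 = 5
C(4) = 1 + C(3) + C(2) = 1 + 5 + 3 = 9
C(5) = 1 + C(4) + C(3) = 1 + 9 + 5 = 15
C(6) = 1 + C(5) + C(4) = 1 + 15 + 9 = 25
C(7) = 1 + C(6) + C(5) = 1 + 25 + 15 = 41
cnt = C(7) = 41

Final answer: 41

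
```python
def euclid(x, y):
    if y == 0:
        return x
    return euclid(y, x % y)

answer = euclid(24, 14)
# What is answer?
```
Call trace:
euclid(x=24, y=14)
  euclid(x=14, y=10)
    euclid(x=10, y=4)
      euclid(x=4, y=2)
        euclid(x=2, y=0)
        -> return 2
      -> return 2
    -> return 2
  -> return 2
-> return 2

Final answer: 2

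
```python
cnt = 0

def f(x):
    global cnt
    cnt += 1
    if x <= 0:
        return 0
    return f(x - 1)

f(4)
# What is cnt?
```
Call trace:
f(x=4)
  f(x=3)
    f(x=2)
      f(x=1)
        f(x=0)
        -> return 0
      -> return 0
    -> return 0
  -> return 0
-> return 0

cnt is incremented once per call. f is entered once for each x = 4, 3, 2, 1, 0 (the x <= 0 call returns without recursing), i.e. 4 + 1 calls.
cnt = 5

Final answer: 5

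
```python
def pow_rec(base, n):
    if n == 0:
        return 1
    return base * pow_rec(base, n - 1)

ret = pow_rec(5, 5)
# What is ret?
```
Call trace:
pow_rec(base=5, n=5)
  pow_rec(base=5, n=4)
    pow_rec(base=5, n=3)
      pow_rec(base=5, n=2)
        pow_rec(base=5, n=1)
          pow_rec(base=5, n=0)
          -> return 1
        -> return 5
      -> return 25
    -> return 125
  -> return 625
-> return 3125

Final answer: 3125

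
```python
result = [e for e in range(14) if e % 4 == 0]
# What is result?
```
Trace:
  e=0
  e=1
  e=2
  e=3
  e=4
  e=5
  e=6
  e=7
  e=8
  e=9
  e=10
  e=11
  e=12
  e=13
  result=[0, 4, 8, 12]

Final answer: [0, 4, 8, 12]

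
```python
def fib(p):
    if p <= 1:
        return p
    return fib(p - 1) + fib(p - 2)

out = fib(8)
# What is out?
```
Call trace (a repeated sub-call is expanded the first time; later identical calls just restate its return value):
fib(p=8)
  fib(p=7)
    fib(p=6)
      fib(p=5)
        fib(p=4)
          fib(p=3)
            fib(p=2)
              fib(p=1)
              -> return 1
              fib(p=0)
              -> return 0
            -> return 1
            fib(p=1)
            -> return 1
          -> return 2
          fib(p=2) -> return 1  (same call as traced above)
        -> return 3
        fib(p=3) -> return 2  (same call as traced above)
      -> return 5
      fib(p=4) -> return 3  (same call as traced above)
    -> return 8
    fib(p=5) -> return 5  (same call as traced above)
  -> return 13
  fib(p=6) -> return 8  (same call as traced above)
-> return 21

Final answer: 21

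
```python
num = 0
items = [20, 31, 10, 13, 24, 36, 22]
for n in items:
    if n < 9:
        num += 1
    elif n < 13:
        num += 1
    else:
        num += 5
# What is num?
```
Trace:
  num=0
  num=5, n=20
  num=10, n=31
  num=11, n=10
  num=16, n=13
  num=21, n=24
  num=26, n=36
  num=31, n=22

Final answer: 31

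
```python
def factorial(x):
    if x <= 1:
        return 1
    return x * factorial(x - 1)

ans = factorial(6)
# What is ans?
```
Call trace:
factorial(x=6)
  factorial(x=5)
    factorial(x=4)
      factorial(x=3)
        factorial(x=2)
          factorial(x=1)
          -> return 1
        -> return 2
      -> return 6
    -> return 24
  -> return 120
-> return 720

Final answer: 720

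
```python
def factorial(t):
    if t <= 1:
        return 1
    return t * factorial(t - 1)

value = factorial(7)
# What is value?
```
Call trace:
factorial(t=7)
  factorial(t=6)
    factorial(t=5)
      factorial(t=4)
        factorial(t=3)
          factorial(t=2)
            factorial(t=1)
            -> return 1
          -> return 2
        -> return 6
      -> return 24
    -> return 120
  -> return 720
-> return 5040

Final answer: 5040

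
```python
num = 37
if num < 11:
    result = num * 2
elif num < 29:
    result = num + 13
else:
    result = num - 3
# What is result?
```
Trace:
  num=37
  num=37, result=34

Final answer: 34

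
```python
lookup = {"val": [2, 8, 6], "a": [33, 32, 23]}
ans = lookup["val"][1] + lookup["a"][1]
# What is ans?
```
Trace:
  lookup={'val': [2, 8, 6], 'a': [33, 32, 23]}
  lookup={'val': [2, 8, 6], 'a': [33, 32, 23]}, ans=40

Final answer: 40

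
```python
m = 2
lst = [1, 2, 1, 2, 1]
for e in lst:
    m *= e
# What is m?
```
Trace:
  m=2
  m=2, e=1
  m=4, e=2
  m=4, e=1
  m=8, e=2
  m=8, e=1

Final answer: 8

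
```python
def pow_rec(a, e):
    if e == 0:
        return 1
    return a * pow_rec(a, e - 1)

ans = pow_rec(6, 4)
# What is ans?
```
Call trace:
pow_rec(a=6, e=4)
  pow_rec(a=6, e=3)
    pow_rec(a=6, e=2)
      pow_rec(a=6, e=1)
        pow_rec(a=6, e=0)
        -> return 1
      -> return 6
    -> return 36
  -> return 216
-> return 1296

Final answer: 1296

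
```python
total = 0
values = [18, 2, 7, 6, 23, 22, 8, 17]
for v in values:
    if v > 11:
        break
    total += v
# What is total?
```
Trace:
  total=0
  total=0, v=18

Final answer: 0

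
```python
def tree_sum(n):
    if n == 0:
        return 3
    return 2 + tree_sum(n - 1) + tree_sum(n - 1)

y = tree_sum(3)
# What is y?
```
Call trace (a repeated sub-call is expanded the first time; later identical calls just restate its return value):
tree_sum(n=3)
  tree_sum(n=2)
    tree_sum(n=1)
      tree_sum(n=0)
      -> return 3
      tree_sum(n=0)
      -> return 3
    -> return 8
    tree_sum(n=1) -> return 8  (same call as traced above)
  -> return 18
  tree_sum(n=2) -> return 18  (same call as traced above)
-> return 38

Final answer: 38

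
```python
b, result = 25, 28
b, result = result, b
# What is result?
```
Trace:
  b=25, result=28
  b=28, result=25

Final answer: 25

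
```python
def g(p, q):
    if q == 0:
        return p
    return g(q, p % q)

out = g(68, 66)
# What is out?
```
Call trace:
g(p=68, q=66)
  g(p=66, q=2)
    g(p=2, q=0)
    -> return 2
  -> return 2
-> return 2

Final answer: 2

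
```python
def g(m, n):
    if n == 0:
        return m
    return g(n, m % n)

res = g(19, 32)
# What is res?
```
Call trace:
g(m=19, n=32)
  g(m=32, n=19)
    g(m=19, n=13)
      g(m=13, n=6)
        g(m=6, n=1)
          g(m=1, n=0)
          -> return 1
        -> return 1
      -> return 1
    -> return 1
  -> return 1
-> return 1

Final answer: 1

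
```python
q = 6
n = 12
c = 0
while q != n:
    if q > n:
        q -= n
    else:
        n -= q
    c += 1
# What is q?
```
Trace:
  q=6
  q=6, n=12
  q=6, n=12, c=0
  q=6, n=6, c=1

Final answer: 6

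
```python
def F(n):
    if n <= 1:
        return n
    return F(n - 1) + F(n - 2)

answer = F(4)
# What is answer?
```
Call trace (a repeated sub-call is expanded the first time; later identical calls just restate its return value):
F(n=4)
  F(n=3)
    F(n=2)
      F(n=1)
      -> return 1
      F(n=0)
      -> return 0
    -> return 1
    F(n=1)
    -> return 1
  -> return 2
  F(n=2) -> return 1  (same call as traced above)
-> return 3

Final answer: 3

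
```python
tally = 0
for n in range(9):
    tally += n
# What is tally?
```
Trace:
  tally=0
  tally=0, n=0
  tally=1, n=1
  tally=3, n=2
  tally=6, n=3
  tally=10, n=4
  tally=15, n=5
  tally=21, n=6
  tally=28, n=7
  tally=36, n=8

Final answer: 36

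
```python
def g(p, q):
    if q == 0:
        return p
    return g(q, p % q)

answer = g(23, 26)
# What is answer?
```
Call trace:
g(p=23, q=26)
  g(p=26, q=23)
    g(p=23, q=3)
      g(p=3, q=2)
        g(p=2, q=1)
          g(p=1, q=0)
          -> return 1
        -> return 1
      -> return 1
    -> return 1
  -> return 1
-> return 1

Final answer: 1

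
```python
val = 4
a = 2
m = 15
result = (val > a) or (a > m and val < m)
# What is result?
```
Trace:
  val=4
  val=4, a=2
  val=4, a=2, m=15
  val=4, a=2, m=15, result=True

Final answer: True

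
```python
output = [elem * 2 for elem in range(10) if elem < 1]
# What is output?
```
Trace:
  elem=0
  elem=1
  elem=2
  elem=3
  elem=4
  elem=5
  elem=6
  elem=7
  elem=8
  elem=9
  output=[0]

Final answer: [0]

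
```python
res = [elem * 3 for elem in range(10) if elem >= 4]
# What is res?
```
Trace:
  elem=0
  elem=1
  elem=2
  elem=3
  elem=4
  elem=5
  elem=6
  elem=7
  elem=8
  elem=9
  res=[12, 15, 18, 21, 24, 27]

Final answer: [12, 15, 18, 21, 24, 27]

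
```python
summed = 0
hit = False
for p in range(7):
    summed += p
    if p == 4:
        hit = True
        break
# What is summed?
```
Trace:
  summed=0
  summed=0, hit=False
  summed=0, hit=False, p=0
  summed=1, hit=False, p=1
  summed=3, hit=False, p=2
  summed=6, hit=False, p=3
  summed=10, hit=True, p=4

Final answer: 10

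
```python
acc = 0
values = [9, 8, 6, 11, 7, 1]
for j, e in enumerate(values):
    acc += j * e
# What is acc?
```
Trace:
  acc=0
  acc=0, j=0, e=9
  acc=8, j=1, e=8
  acc=20, j=2, e=6
  acc=53, j=3, e=11
  acc=81, j=4, e=7
  acc=86, j=5, e=1

Final answer: 86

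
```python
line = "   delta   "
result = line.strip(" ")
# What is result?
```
Trace:
  line='   delta   '
  line='   delta   ', result='delta'

Final answer: 'delta'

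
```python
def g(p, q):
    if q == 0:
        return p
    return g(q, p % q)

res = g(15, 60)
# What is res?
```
Call trace:
g(p=15, q=60)
  g(p=60, q=15)
    g(p=15, q=0)
    -> return 15
  -> return 15
-> return 15

Final answer: 15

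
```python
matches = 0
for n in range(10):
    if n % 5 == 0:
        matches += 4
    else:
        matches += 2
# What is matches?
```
Trace:
  matches=0
  matches=4, n=0
  matches=6, n=1
  matches=8, n=2
  matches=10, n=3
  matches=12, n=4
  matches=16, n=5
  matches=18, n=6
  matches=20, n=7
  matches=22, n=8
  matches=24, n=9

Final answer: 24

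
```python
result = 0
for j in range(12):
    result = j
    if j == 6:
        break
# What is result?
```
Trace:
  result=0
  result=0, j=0
  result=1, j=1
  result=2, j=2
  result=3, j=3
  result=4, j=4
  result=5, j=5
  result=6, j=6

Final answer: 6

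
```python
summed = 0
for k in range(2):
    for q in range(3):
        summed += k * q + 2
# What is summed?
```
Trace:
  summed=0
  summed=2, k=0, q=0
  summed=4, k=0, q=1
  summed=6, k=0, q=2
  summed=8, k=1, q=0
  summed=11, k=1, q=1
  summed=15, k=1, q=2

Final answer: 15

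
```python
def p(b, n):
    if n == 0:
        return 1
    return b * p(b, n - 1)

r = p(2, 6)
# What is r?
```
Call trace:
p(b=2, n=6)
  p(b=2, n=5)
    p(b=2, n=4)
      p(b=2, n=3)
        p(b=2, n=2)
          p(b=2, n=1)
            p(b=2, n=0)
            -> return 1
          -> return 2
        -> return 4
      -> return 8
    -> return 16
  -> return 32
-> return 64

Final answer: 64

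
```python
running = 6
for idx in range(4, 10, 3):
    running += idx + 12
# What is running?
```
Trace:
  running=6
  running=22, idx=4
  running=41, idx=7

Final answer: 41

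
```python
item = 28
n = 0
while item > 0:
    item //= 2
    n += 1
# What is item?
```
Trace:
  item=28
  item=28, n=0
  item=14, n=1
  item=7, n=2
  item=3, n=3
  item=1, n=4
  item=0, n=5

Final answer: 0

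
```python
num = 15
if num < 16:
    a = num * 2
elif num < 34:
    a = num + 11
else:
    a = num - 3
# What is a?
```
Trace:
  num=15
  num=15, a=30

Final answer: 30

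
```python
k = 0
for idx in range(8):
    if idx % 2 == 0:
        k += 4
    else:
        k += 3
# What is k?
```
Trace:
  k=0
  k=4, idx=0
  k=7, idx=1
  k=11, idx=2
  k=14, idx=3
  k=18, idx=4
  k=21, idx=5
  k=25, idx=6
  k=28, idx=7

Final answer: 28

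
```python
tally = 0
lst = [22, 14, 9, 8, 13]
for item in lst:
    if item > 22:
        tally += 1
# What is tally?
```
Trace:
  tally=0
  tally=0, item=22
  tally=0, item=14
  tally=0, item=9
  tally=0, item=8
  tally=0, item=13

Final answer: 0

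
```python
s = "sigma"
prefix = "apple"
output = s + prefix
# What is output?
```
Trace:
  s='sigma'
  s='sigma', prefix='apple'
  s='sigma', prefix='apple', output='sigmaapple'

Final answer: 'sigmaapple'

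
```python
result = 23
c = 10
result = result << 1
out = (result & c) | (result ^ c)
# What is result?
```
Trace:
  result=23
  result=23, c=10
  result=46, c=10
  result=46, c=10, out=46

Final answer: 46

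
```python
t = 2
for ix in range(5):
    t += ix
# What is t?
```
Trace:
  t=2
  t=2, ix=0
  t=3, ix=1
  t=5, ix=2
  t=8, ix=3
  t=12, ix=4

Final answer: 12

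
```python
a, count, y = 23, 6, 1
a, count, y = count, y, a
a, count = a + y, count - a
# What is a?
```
Trace:
  a=23, count=6, y=1
  a=6, count=1, y=23
  a=29, count=-5, y=23

Final answer: 29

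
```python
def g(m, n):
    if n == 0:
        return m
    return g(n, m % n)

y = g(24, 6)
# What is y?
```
Call trace:
g(m=24, n=6)
  g(m=6, n=0)
  -> return 6
-> return 6

Final answer: 6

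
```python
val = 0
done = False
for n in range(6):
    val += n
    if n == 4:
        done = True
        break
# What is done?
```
Trace:
  val=0
  val=0, done=False
  val=0, done=False, n=0
  val=1, done=False, n=1
  val=3, done=False, n=2
  val=6, done=False, n=3
  val=10, done=True, n=4

Final answer: True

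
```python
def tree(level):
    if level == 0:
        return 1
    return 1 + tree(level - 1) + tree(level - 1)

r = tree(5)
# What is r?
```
Call trace (a repeated sub-call is expanded the first time; later identical calls just restate its return value):
tree(level=5)
  tree(level=4)
    tree(level=3)
      tree(level=2)
        tree(level=1)
          tree(level=0)
          -> return 1
          tree(level=0)
          -> return 1
        -> return 3
        tree(level=1) -> return 3  (same call as traced above)
      -> return 7
      tree(level=2) -> return 7  (same call as traced above)
    -> return 15
    tree(level=3) -> return 15  (same call as traced above)
  -> return 31
  tree(level=4) -> return 31  (same call as traced above)
-> return 63

Final answer: 63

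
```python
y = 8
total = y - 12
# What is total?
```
Trace:
  y=8
  y=8, total=-4

Final answer: -4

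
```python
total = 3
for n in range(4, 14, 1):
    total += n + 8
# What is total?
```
Trace:
  total=3
  total=15, n=4
  total=28, n=5
  total=42, n=6
  total=57, n=7
  total=73, n=8
  total=90, n=9
  total=108, n=10
  total=127, n=11
  total=147, n=12
  total=168, n=13

Final answer: 168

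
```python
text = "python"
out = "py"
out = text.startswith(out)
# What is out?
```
Trace:
  text='python'
  text='python', out='py'
  text='python', out=True

Final answer: True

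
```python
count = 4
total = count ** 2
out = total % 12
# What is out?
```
Trace:
  count=4
  count=4, total=16
  count=4, total=16, out=4

Final answer: 4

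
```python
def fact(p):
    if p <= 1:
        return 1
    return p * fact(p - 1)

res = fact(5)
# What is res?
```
Call trace:
fact(p=5)
  fact(p=4)
    fact(p=3)
      fact(p=2)
        fact(p=1)
        -> return 1
      -> return 2
    -> return 6
  -> return 24
-> return 120

Final answer: 120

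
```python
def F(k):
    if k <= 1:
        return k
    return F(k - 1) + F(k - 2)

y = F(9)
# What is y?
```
Call trace (a repeated sub-call is expanded the first time; later identical calls just restate its return value):
F(k=9)
  F(k=8)
    F(k=7)
      F(k=6)
        F(k=5)
          F(k=4)
            F(k=3)
              F(k=2)
                F(k=1)
                -> return 1
                F(k=0)
                -> return 0
              -> return 1
              F(k=1)
              -> return 1
            -> return 2
            F(k=2) -> return 1  (same call as traced above)
          -> return 3
          F(k=3) -> return 2  (same call as traced above)
        -> return 5
        F(k=4) -> return 3  (same call as traced above)
      -> return 8
      F(k=5) -> return 5  (same call as traced above)
    -> return 13
    F(k=6) -> return 8  (same call as traced above)
  -> return 21
  F(k=7) -> return 13  (same call as traced above)
-> return 34

Final answer: 34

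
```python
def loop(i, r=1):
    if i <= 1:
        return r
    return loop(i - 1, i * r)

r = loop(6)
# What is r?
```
Call trace:
loop(i=6, r=1)
  loop(i=5, r=6)
    loop(i=4, r=30)
      loop(i=3, r=120)
        loop(i=2, r=360)
          loop(i=1, r=720)
          -> return 720
        -> return 720
      -> return 720
    -> return 720
  -> return 720
-> return 720

Final answer: 720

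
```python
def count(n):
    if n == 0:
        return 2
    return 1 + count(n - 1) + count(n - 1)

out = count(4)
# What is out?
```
Call trace (a repeated sub-call is expanded the first time; later identical calls just restate its return value):
count(n=4)
  count(n=3)
    count(n=2)
      count(n=1)
        count(n=0)
        -> return 2
        count(n=0)
        -> return 2
      -> return 5
      count(n=1) -> return 5  (same call as traced above)
    -> return 11
    count(n=2) -> return 11  (same call as traced above)
  -> return 23
  count(n=3) -> return 23  (same call as traced above)
-> return 47

Final answer: 47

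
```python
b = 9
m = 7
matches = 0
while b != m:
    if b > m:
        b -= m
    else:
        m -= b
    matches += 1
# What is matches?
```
Trace:
  b=9
  b=9, m=7
  b=9, m=7, matches=0
  b=2, m=7, matches=1
  b=2, m=5, matches=2
  b=2, m=3, matches=3
  b=2, m=1, matches=4
  b=1, m=1, matches=5

Final answer: 5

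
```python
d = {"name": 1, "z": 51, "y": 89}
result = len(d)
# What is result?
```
Trace:
  d={'name': 1, 'z': 51, 'y': 89}
  d={'name': 1, 'z': 51, 'y': 89}, result=3

Final answer: 3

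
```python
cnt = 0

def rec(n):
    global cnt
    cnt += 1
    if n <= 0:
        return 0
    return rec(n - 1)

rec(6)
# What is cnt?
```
Call trace:
rec(n=6)
  rec(n=5)
    rec(n=4)
      rec(n=3)
        rec(n=2)
          rec(n=1)
            rec(n=0)
            -> return 0
          -> return 0
        -> return 0
      -> return 0
    -> return 0
  -> return 0
-> return 0

cnt is incremented once per call. rec is entered once for each n = 6, 5, 4, 3, 2, 1, 0 (the n <= 0 call returns without recursing), i.e. 6 + 1 calls.
cnt = 7

Final answer: 7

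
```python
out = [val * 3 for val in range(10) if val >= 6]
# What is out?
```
Trace:
  val=0
  val=1
  val=2
  val=3
  val=4
  val=5
  val=6
  val=7
  val=8
  val=9
  out=[18, 21, 24, 27]

Final answer: [18, 21, 24, 27]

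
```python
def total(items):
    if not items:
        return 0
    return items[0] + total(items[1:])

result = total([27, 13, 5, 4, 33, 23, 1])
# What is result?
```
Call trace:
total(items=[27, 13, 5, 4, 33, 23, 1])
  total(items=[13, 5, 4, 33, 23, 1])
    total(items=[5, 4, 33, 23, 1])
      total(items=[4, 33, 23, 1])
        total(items=[33, 23, 1])
          total(items=[23, 1])
            total(items=[1])
              total(items=[])
              -> return 0
            -> return 1
          -> return 24
        -> return 57
      -> return 61
    -> return 66
  -> return 79
-> return 106

Final answer: 106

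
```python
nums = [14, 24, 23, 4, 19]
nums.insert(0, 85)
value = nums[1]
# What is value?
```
Trace:
  nums=[14, 24, 23, 4, 19]
  nums=[85, 14, 24, 23, 4, 19]
  nums=[85, 14, 24, 23, 4, 19], value=14

Final answer: 14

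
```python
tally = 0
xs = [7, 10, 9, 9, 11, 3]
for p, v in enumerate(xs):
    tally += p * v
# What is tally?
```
Trace:
  tally=0
  tally=0, p=0, v=7
  tally=10, p=1, v=10
  tally=28, p=2, v=9
  tally=55, p=3, v=9
  tally=99, p=4, v=11
  tally=114, p=5, v=3

Final answer: 114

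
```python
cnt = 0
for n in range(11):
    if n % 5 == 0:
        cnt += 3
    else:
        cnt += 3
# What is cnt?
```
Trace:
  cnt=0
  cnt=3, n=0
  cnt=6, n=1
  cnt=9, n=2
  cnt=12, n=3
  cnt=15, n=4
  cnt=18, n=5
  cnt=21, n=6
  cnt=24, n=7
  cnt=27, n=8
  cnt=30, n=9
  cnt=33, n=10

Final answer: 33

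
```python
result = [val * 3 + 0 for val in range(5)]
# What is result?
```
Trace:
  val=0
  val=1
  val=2
  val=3
  val=4
  result=[0, 3, 6, 9, 12]

Final answer: [0, 3, 6, 9, 12]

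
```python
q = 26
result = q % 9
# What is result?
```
Trace:
  q=26
  q=26, result=8

Final answer: 8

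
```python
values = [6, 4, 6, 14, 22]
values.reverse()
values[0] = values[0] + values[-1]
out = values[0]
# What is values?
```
Trace:
  values=[6, 4, 6, 14, 22]
  values=[22, 14, 6, 4, 6]
  values=[28, 14, 6, 4, 6]
  values=[28, 14, 6, 4, 6], out=28

Final answer: [28, 14, 6, 4, 6]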